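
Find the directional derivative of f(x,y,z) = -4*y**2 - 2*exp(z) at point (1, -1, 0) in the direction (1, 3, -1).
26*sqrt(11)/11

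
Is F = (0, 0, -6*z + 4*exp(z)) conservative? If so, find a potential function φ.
Yes, F is conservative. φ = -3*z**2 + 4*exp(z)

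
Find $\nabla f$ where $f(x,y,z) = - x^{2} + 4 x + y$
(4 - 2*x, 1, 0)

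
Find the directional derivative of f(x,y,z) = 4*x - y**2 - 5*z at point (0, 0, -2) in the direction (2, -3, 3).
-7*sqrt(22)/22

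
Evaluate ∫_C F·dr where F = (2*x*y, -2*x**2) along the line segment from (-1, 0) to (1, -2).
0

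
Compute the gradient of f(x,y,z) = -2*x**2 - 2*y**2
(-4*x, -4*y, 0)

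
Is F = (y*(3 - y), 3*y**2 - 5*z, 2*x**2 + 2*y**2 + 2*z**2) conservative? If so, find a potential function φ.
No, ∇×F = (4*y + 5, -4*x, 2*y - 3) ≠ 0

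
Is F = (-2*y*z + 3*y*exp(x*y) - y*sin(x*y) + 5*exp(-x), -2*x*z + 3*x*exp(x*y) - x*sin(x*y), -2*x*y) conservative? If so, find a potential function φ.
Yes, F is conservative. φ = -2*x*y*z + 3*exp(x*y) + cos(x*y) - 5*exp(-x)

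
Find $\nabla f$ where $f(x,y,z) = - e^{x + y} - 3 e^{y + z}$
(-exp(x + y), -exp(x + y) - 3*exp(y + z), -3*exp(y + z))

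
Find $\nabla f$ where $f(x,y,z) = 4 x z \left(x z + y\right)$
(4*z*(2*x*z + y), 4*x*z, 4*x*(2*x*z + y))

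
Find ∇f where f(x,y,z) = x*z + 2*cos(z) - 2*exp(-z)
(z, 0, x - 2*sin(z) + 2*exp(-z))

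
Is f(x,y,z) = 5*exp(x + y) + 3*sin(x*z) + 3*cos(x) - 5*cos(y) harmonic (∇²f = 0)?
No, ∇²f = -3*x**2*sin(x*z) - 3*z**2*sin(x*z) + 10*exp(x + y) - 3*cos(x) + 5*cos(y)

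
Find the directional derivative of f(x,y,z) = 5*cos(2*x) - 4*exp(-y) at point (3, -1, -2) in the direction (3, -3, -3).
-2*sqrt(3)*(5*sin(6) + 2*E)/3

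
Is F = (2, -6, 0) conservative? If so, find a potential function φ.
Yes, F is conservative. φ = 2*x - 6*y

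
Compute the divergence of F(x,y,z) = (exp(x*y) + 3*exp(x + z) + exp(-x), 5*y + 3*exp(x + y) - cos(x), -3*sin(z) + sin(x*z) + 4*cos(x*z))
((-4*x*sin(x*z) + x*cos(x*z) + y*exp(x*y) + 3*exp(x + y) + 3*exp(x + z) - 3*cos(z) + 5)*exp(x) - 1)*exp(-x)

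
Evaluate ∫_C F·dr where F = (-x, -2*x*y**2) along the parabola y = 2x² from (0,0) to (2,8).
-4110/7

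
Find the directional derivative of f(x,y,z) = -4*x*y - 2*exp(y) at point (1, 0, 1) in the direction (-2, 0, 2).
0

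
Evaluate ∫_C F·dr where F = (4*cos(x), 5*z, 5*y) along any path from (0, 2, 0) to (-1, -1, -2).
10 - 4*sin(1)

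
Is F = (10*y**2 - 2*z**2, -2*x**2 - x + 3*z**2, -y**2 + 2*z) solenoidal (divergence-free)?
No, ∇·F = 2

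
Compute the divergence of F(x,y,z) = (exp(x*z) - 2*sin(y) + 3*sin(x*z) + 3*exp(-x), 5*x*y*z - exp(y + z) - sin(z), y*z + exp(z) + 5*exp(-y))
5*x*z + y + z*exp(x*z) + 3*z*cos(x*z) + exp(z) - exp(y + z) - 3*exp(-x)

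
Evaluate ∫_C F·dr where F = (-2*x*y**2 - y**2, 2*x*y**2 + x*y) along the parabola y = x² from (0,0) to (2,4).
6112/105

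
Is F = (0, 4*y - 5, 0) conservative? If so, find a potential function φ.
Yes, F is conservative. φ = y*(2*y - 5)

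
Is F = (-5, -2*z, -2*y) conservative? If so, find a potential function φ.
Yes, F is conservative. φ = -5*x - 2*y*z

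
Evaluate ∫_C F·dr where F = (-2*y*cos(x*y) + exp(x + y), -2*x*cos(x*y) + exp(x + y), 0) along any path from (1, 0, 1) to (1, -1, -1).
-E + 1 + 2*sin(1)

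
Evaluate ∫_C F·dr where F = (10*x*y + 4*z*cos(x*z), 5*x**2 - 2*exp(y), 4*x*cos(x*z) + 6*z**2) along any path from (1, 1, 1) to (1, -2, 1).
-15 - 2*exp(-2) + 2*E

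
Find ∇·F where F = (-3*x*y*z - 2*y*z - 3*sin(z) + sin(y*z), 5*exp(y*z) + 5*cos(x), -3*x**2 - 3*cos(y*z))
-3*y*z + 3*y*sin(y*z) + 5*z*exp(y*z)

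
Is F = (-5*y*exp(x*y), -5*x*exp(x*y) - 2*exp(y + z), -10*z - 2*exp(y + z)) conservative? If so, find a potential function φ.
Yes, F is conservative. φ = -5*z**2 - 5*exp(x*y) - 2*exp(y + z)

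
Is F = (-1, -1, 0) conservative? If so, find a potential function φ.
Yes, F is conservative. φ = -x - y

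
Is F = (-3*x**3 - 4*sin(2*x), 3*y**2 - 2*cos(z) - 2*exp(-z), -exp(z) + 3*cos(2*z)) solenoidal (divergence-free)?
No, ∇·F = -9*x**2 + 6*y - exp(z) - 6*sin(2*z) - 8*cos(2*x)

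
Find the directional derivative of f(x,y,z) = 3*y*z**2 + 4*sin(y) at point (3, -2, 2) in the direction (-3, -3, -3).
4*sqrt(3)*(3 - cos(2))/3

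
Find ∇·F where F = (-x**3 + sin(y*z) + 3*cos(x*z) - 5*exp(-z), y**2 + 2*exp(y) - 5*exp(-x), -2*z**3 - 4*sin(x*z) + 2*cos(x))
-3*x**2 - 4*x*cos(x*z) + 2*y - 6*z**2 - 3*z*sin(x*z) + 2*exp(y)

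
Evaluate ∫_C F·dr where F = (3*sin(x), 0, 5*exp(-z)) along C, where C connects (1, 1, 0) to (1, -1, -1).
5 - 5*E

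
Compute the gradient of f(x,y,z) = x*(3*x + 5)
(6*x + 5, 0, 0)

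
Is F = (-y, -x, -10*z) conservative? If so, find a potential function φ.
Yes, F is conservative. φ = -x*y - 5*z**2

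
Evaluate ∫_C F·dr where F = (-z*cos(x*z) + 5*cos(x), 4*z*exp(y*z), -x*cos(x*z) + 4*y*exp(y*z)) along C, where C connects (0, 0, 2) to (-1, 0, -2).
-5*sin(1) - sin(2)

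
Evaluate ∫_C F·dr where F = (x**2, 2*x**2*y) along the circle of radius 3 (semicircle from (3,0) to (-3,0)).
-18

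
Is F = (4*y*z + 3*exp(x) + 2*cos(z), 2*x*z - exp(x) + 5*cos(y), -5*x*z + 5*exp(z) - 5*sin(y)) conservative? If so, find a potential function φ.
No, ∇×F = (-2*x - 5*cos(y), 4*y + 5*z - 2*sin(z), -2*z - exp(x)) ≠ 0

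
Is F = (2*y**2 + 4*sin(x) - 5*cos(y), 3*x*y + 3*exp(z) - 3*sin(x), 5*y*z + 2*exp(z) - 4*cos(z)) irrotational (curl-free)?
No, ∇×F = (5*z - 3*exp(z), 0, -y - 5*sin(y) - 3*cos(x))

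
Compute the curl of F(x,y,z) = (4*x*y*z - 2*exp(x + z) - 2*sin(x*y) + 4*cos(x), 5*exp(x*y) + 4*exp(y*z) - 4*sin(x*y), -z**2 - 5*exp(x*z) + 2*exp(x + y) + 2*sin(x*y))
(2*x*cos(x*y) - 4*y*exp(y*z) + 2*exp(x + y), 4*x*y - 2*y*cos(x*y) + 5*z*exp(x*z) - 2*exp(x + y) - 2*exp(x + z), -4*x*z + 2*x*cos(x*y) + 5*y*exp(x*y) - 4*y*cos(x*y))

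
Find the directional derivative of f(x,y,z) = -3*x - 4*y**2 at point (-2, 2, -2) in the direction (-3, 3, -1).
-39*sqrt(19)/19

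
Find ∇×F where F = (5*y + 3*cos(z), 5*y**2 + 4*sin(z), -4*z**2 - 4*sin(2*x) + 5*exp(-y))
(-4*cos(z) - 5*exp(-y), -3*sin(z) + 8*cos(2*x), -5)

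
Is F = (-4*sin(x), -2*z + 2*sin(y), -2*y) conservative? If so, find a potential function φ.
Yes, F is conservative. φ = -2*y*z + 4*cos(x) - 2*cos(y)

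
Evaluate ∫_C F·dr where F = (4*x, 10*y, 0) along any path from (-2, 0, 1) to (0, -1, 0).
-3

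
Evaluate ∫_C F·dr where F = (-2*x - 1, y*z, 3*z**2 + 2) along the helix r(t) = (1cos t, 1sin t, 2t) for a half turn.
2 + 7*pi/2 + 8*pi**3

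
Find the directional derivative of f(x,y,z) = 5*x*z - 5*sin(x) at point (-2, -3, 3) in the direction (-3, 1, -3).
15*sqrt(19)*(-1 + cos(2))/19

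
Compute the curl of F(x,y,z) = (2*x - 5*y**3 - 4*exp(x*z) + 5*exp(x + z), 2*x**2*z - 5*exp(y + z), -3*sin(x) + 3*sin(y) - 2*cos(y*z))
(-2*x**2 + 2*z*sin(y*z) + 5*exp(y + z) + 3*cos(y), -4*x*exp(x*z) + 5*exp(x + z) + 3*cos(x), 4*x*z + 15*y**2)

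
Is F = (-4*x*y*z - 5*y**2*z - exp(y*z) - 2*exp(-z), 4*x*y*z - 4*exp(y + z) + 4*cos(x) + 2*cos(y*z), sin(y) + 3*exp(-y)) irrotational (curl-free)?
No, ∇×F = (-4*x*y + 2*y*sin(y*z) + 4*exp(y + z) + cos(y) - 3*exp(-y), (-y*(4*x + 5*y + exp(y*z))*exp(z) + 2)*exp(-z), 4*x*z + 14*y*z + z*exp(y*z) - 4*sin(x))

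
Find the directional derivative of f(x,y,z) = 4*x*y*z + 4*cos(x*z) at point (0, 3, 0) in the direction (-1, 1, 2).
0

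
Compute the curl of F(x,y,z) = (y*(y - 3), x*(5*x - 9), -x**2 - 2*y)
(-2, 2*x, 10*x - 2*y - 6)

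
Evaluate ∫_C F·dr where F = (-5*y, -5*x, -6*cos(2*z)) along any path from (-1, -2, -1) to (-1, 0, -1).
10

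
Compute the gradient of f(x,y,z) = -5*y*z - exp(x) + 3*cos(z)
(-exp(x), -5*z, -5*y - 3*sin(z))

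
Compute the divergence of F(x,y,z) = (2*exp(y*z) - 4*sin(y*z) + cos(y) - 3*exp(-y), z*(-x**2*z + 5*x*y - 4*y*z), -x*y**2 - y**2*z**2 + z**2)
z*(5*x - 2*y**2 - 4*z + 2)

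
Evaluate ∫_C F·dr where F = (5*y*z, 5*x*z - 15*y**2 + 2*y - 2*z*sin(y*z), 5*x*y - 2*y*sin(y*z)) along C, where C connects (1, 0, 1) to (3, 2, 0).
-36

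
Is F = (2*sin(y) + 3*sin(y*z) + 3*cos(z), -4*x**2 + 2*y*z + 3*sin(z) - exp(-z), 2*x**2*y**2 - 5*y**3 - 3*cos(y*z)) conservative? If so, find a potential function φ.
No, ∇×F = (4*x**2*y - 15*y**2 - 2*y + 3*z*sin(y*z) - 3*cos(z) - exp(-z), -4*x*y**2 + 3*y*cos(y*z) - 3*sin(z), -8*x - 3*z*cos(y*z) - 2*cos(y)) ≠ 0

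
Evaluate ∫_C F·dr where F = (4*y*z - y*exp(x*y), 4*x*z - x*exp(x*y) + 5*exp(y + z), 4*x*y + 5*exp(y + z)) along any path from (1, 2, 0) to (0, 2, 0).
-1 + exp(2)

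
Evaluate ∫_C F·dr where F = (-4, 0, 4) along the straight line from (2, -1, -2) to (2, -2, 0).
8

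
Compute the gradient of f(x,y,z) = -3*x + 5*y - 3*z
(-3, 5, -3)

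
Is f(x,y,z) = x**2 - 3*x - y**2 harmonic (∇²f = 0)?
Yes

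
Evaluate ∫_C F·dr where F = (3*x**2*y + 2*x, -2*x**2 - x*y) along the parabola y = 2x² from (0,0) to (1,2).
-7/5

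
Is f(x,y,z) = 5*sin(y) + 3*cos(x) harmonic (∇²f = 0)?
No, ∇²f = -5*sin(y) - 3*cos(x)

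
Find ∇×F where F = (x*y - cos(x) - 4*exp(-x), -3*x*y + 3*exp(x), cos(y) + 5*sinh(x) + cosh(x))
(-sin(y), -sinh(x) - 5*cosh(x), -x - 3*y + 3*exp(x))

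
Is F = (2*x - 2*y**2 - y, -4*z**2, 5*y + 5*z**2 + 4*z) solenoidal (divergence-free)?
No, ∇·F = 10*z + 6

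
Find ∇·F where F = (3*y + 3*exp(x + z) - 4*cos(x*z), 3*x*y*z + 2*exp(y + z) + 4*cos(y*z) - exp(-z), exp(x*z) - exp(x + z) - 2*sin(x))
3*x*z + x*exp(x*z) + 4*z*sin(x*z) - 4*z*sin(y*z) + 2*exp(x + z) + 2*exp(y + z)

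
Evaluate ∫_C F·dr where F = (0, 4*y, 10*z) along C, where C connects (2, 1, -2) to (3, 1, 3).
25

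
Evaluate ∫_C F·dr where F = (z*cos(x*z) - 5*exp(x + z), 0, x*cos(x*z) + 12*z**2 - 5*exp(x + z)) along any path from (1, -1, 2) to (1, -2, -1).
-41 - sin(2) - sin(1) + 5*exp(3)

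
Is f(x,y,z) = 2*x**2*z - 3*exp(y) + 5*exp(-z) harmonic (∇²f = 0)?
No, ∇²f = 4*z - 3*exp(y) + 5*exp(-z)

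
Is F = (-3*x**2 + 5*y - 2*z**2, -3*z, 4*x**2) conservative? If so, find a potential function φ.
No, ∇×F = (3, -8*x - 4*z, -5) ≠ 0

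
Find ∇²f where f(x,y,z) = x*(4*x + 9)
8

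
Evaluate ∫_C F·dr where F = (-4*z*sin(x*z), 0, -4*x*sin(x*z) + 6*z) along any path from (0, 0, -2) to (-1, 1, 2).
-4 + 4*cos(2)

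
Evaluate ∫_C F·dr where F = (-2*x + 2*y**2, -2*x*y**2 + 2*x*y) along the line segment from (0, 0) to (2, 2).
-4/3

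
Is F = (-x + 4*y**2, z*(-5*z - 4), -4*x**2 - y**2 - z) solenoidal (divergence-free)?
No, ∇·F = -2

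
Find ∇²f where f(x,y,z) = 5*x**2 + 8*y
10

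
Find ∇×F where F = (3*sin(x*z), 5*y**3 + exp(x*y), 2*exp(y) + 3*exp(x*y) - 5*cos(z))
(3*x*exp(x*y) + 2*exp(y), 3*x*cos(x*z) - 3*y*exp(x*y), y*exp(x*y))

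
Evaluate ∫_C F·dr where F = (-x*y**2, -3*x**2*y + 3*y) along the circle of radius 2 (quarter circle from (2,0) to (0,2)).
-2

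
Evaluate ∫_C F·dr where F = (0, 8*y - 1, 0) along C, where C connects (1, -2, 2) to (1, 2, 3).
-4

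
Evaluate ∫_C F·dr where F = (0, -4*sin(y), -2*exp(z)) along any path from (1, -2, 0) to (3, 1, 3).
-2*exp(3) - 4*cos(2) + 2 + 4*cos(1)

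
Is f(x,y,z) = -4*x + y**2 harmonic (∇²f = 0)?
No, ∇²f = 2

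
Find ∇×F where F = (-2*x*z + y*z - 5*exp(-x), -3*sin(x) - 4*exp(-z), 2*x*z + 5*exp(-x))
(-4*exp(-z), -2*x + y - 2*z + 5*exp(-x), -z - 3*cos(x))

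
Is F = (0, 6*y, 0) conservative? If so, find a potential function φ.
Yes, F is conservative. φ = 3*y**2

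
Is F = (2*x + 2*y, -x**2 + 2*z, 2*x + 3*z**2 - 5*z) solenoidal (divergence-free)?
No, ∇·F = 6*z - 3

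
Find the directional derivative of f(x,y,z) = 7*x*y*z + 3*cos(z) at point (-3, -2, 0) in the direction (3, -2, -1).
-3*sqrt(14)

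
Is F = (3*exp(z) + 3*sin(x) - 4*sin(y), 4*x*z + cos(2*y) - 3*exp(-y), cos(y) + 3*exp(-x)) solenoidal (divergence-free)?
No, ∇·F = -2*sin(2*y) + 3*cos(x) + 3*exp(-y)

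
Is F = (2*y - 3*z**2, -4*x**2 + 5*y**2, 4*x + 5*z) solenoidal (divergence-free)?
No, ∇·F = 10*y + 5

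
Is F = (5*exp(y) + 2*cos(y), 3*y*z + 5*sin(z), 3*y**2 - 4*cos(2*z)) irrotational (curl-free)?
No, ∇×F = (3*y - 5*cos(z), 0, -5*exp(y) + 2*sin(y))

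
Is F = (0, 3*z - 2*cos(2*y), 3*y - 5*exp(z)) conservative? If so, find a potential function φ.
Yes, F is conservative. φ = 3*y*z - 5*exp(z) - sin(2*y)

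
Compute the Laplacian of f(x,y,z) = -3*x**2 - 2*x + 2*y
-6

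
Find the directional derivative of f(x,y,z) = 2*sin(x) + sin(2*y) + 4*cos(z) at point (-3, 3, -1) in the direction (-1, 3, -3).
2*sqrt(19)*(-6*sin(1) - cos(3) + 3*cos(6))/19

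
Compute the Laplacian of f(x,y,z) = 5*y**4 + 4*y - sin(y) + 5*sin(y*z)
-5*y**2*sin(y*z) + 60*y**2 - 5*z**2*sin(y*z) + sin(y)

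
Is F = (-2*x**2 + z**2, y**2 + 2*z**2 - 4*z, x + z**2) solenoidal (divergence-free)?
No, ∇·F = -4*x + 2*y + 2*z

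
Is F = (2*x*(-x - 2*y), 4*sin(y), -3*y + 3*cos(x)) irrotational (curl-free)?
No, ∇×F = (-3, 3*sin(x), 4*x)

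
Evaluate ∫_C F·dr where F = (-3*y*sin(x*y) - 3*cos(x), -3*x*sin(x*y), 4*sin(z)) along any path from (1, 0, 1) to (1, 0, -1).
0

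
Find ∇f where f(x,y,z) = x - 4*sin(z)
(1, 0, -4*cos(z))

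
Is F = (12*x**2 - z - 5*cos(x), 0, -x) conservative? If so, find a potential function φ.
Yes, F is conservative. φ = 4*x**3 - x*z - 5*sin(x)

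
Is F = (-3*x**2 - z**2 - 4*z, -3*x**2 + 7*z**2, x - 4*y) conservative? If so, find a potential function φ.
No, ∇×F = (-14*z - 4, -2*z - 5, -6*x) ≠ 0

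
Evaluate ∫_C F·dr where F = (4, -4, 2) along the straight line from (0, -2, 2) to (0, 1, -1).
-18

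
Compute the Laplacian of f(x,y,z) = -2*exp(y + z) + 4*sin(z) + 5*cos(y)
-4*exp(y + z) - 4*sin(z) - 5*cos(y)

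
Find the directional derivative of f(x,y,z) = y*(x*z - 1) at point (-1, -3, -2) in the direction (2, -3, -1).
3*sqrt(14)/7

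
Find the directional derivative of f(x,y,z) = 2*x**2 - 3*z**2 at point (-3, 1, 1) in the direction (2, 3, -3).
-3*sqrt(22)/11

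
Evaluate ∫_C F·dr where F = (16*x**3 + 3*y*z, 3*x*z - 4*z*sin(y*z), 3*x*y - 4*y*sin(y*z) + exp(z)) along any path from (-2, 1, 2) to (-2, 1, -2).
24 - 2*sinh(2)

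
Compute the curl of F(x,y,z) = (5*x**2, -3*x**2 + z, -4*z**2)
(-1, 0, -6*x)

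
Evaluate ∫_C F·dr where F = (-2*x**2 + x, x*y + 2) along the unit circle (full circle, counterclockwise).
0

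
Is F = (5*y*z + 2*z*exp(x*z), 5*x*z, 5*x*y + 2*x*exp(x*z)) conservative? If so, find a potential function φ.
Yes, F is conservative. φ = 5*x*y*z + 2*exp(x*z)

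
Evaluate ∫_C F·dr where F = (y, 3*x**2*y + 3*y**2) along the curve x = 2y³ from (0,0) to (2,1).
4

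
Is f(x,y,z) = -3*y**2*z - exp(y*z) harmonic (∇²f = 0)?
No, ∇²f = -y**2*exp(y*z) - z*(z*exp(y*z) + 6)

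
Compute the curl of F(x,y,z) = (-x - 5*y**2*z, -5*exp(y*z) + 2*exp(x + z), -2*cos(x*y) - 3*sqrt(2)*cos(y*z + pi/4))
(2*x*sin(x*y) + 5*y*exp(y*z) + 3*sqrt(2)*z*sin(y*z + pi/4) - 2*exp(x + z), -y*(5*y + 2*sin(x*y)), 10*y*z + 2*exp(x + z))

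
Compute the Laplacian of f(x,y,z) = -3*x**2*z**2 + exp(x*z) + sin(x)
x**2*(exp(x*z) - 6) + z**2*exp(x*z) - 6*z**2 - sin(x)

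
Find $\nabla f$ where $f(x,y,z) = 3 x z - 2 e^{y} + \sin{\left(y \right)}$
(3*z, -2*exp(y) + cos(y), 3*x)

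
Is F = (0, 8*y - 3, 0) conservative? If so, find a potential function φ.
Yes, F is conservative. φ = y*(4*y - 3)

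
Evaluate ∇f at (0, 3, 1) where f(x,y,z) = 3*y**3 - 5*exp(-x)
(5, 81, 0)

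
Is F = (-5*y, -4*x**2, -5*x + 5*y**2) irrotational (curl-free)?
No, ∇×F = (10*y, 5, 5 - 8*x)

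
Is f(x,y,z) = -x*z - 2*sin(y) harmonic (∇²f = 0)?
No, ∇²f = 2*sin(y)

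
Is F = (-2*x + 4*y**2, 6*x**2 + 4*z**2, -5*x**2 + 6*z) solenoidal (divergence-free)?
No, ∇·F = 4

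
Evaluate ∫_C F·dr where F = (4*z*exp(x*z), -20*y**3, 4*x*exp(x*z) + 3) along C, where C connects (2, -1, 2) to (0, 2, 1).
-4*exp(4) - 74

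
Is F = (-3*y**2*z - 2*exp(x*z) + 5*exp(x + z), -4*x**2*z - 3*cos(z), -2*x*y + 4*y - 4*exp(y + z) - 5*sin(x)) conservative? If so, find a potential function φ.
No, ∇×F = (4*x**2 - 2*x - 4*exp(y + z) - 3*sin(z) + 4, -2*x*exp(x*z) - 3*y**2 + 2*y + 5*exp(x + z) + 5*cos(x), 2*z*(-4*x + 3*y)) ≠ 0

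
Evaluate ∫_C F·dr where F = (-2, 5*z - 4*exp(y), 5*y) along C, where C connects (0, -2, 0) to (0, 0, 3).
-4 + 4*exp(-2)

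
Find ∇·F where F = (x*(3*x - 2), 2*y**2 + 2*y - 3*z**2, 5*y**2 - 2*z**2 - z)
6*x + 4*y - 4*z - 1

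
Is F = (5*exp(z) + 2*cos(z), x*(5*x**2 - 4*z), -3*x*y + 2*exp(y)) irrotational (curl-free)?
No, ∇×F = (x + 2*exp(y), 3*y + 5*exp(z) - 2*sin(z), 15*x**2 - 4*z)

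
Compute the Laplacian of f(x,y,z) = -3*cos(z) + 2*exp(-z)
3*cos(z) + 2*exp(-z)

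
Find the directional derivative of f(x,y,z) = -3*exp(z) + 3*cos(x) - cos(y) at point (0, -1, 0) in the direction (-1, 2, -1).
sqrt(6)*(3 - 2*sin(1))/6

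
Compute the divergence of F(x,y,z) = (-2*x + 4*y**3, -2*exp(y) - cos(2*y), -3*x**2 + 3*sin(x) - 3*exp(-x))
-2*exp(y) + 2*sin(2*y) - 2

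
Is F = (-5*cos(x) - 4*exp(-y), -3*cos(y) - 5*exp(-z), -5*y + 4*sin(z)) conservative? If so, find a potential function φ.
No, ∇×F = (-5 - 5*exp(-z), 0, -4*exp(-y)) ≠ 0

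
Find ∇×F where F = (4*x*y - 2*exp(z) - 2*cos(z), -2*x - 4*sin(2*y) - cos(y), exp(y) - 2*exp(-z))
(exp(y), -2*exp(z) + 2*sin(z), -4*x - 2)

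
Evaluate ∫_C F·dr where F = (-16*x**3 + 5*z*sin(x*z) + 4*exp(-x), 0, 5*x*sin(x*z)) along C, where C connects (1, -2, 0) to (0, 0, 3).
4*exp(-1)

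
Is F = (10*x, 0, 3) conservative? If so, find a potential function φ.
Yes, F is conservative. φ = 5*x**2 + 3*z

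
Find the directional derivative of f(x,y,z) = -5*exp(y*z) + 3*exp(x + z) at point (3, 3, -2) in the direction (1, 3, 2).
9*sqrt(14)*E/14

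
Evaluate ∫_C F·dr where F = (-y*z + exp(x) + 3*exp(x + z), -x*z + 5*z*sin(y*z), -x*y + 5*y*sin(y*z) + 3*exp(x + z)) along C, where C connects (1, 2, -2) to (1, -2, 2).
-(3 - 3*exp(4))*exp(-1)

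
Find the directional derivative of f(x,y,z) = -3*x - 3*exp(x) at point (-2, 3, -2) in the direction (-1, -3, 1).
3*sqrt(11)*(1 + exp(2))*exp(-2)/11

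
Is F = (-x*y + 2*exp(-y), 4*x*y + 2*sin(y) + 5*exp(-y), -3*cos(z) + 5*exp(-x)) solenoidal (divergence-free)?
No, ∇·F = 4*x - y + 3*sin(z) + 2*cos(y) - 5*exp(-y)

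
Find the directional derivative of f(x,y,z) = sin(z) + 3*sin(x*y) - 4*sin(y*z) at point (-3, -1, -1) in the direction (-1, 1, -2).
-sqrt(6)*(cos(3) + cos(1))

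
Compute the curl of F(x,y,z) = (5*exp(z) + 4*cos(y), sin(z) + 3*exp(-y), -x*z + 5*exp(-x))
(-cos(z), z + 5*exp(z) + 5*exp(-x), 4*sin(y))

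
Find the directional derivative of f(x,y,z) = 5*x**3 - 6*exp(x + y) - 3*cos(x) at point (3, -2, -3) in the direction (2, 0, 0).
-6*E + 3*sin(3) + 135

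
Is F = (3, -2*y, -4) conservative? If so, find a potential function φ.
Yes, F is conservative. φ = 3*x - y**2 - 4*z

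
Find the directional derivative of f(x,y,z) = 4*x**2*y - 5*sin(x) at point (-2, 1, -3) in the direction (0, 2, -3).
32*sqrt(13)/13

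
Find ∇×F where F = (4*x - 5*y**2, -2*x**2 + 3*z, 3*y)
(0, 0, -4*x + 10*y)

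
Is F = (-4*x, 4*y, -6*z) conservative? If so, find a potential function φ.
Yes, F is conservative. φ = -2*x**2 + 2*y**2 - 3*z**2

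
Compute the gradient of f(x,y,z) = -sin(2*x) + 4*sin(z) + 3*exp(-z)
(-2*cos(2*x), 0, 4*cos(z) - 3*exp(-z))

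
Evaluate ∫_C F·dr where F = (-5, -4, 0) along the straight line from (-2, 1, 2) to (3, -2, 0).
-13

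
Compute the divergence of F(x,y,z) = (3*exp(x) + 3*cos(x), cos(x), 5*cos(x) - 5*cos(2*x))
3*exp(x) - 3*sin(x)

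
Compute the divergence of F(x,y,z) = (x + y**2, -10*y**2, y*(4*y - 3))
1 - 20*y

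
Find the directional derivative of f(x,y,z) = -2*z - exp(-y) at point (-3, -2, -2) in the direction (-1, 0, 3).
-3*sqrt(10)/5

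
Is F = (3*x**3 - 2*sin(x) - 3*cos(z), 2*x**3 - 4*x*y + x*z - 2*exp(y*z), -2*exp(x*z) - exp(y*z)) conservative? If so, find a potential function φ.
No, ∇×F = (-x + 2*y*exp(y*z) - z*exp(y*z), 2*z*exp(x*z) + 3*sin(z), 6*x**2 - 4*y + z) ≠ 0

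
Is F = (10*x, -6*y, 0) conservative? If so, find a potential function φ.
Yes, F is conservative. φ = 5*x**2 - 3*y**2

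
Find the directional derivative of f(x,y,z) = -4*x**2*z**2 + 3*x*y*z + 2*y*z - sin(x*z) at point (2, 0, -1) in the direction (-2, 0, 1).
4*sqrt(5)*(16 - cos(2))/5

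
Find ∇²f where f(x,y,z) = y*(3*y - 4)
6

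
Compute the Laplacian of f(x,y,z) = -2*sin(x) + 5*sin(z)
2*sin(x) - 5*sin(z)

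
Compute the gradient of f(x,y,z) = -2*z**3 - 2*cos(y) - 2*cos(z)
(0, 2*sin(y), -6*z**2 + 2*sin(z))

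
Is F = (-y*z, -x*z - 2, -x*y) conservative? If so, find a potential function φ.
Yes, F is conservative. φ = y*(-x*z - 2)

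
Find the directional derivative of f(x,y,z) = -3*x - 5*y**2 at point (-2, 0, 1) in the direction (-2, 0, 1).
6*sqrt(5)/5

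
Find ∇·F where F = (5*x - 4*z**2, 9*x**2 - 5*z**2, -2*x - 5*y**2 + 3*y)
5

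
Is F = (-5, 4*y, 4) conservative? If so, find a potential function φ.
Yes, F is conservative. φ = -5*x + 2*y**2 + 4*z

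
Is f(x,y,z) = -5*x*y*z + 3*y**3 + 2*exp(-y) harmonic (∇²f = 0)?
No, ∇²f = 18*y + 2*exp(-y)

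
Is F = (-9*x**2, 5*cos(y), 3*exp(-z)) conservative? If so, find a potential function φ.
Yes, F is conservative. φ = -3*x**3 + 5*sin(y) - 3*exp(-z)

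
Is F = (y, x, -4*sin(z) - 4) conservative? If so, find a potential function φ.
Yes, F is conservative. φ = x*y - 4*z + 4*cos(z)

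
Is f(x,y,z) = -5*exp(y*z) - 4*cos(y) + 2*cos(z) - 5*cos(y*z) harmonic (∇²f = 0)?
No, ∇²f = -5*y**2*exp(y*z) + 5*y**2*cos(y*z) - 5*z**2*exp(y*z) + 5*z**2*cos(y*z) + 4*cos(y) - 2*cos(z)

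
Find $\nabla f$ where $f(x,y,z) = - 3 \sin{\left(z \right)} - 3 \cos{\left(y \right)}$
(0, 3*sin(y), -3*cos(z))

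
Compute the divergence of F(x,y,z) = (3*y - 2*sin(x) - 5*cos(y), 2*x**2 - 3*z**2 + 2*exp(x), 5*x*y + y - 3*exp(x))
-2*cos(x)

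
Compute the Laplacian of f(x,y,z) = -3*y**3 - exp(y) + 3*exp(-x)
-18*y - exp(y) + 3*exp(-x)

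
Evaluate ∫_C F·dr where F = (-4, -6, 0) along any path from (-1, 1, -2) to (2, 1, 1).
-12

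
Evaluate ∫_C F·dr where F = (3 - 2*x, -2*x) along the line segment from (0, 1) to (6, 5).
-42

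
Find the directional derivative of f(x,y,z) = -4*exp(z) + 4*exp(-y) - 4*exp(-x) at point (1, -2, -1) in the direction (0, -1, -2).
4*sqrt(5)*(2 + exp(3))*exp(-1)/5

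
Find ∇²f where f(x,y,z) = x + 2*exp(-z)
2*exp(-z)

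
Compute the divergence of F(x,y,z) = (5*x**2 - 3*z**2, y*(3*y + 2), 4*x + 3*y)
10*x + 6*y + 2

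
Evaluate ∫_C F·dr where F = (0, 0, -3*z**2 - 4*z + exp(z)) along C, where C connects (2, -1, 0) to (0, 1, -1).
-2 + exp(-1)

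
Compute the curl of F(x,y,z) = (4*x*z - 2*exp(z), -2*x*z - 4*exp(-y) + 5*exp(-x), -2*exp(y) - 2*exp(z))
(2*x - 2*exp(y), 4*x - 2*exp(z), -2*z - 5*exp(-x))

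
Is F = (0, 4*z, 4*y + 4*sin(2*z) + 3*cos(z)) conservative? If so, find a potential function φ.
Yes, F is conservative. φ = 4*y*z + 3*sin(z) - 2*cos(2*z)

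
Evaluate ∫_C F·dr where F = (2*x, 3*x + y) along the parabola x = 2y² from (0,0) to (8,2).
82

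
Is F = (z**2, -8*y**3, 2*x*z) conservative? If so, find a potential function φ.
Yes, F is conservative. φ = x*z**2 - 2*y**4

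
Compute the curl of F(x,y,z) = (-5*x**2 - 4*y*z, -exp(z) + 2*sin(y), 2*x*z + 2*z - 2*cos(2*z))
(exp(z), -4*y - 2*z, 4*z)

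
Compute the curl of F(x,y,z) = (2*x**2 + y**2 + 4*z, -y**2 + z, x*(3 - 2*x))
(-1, 4*x + 1, -2*y)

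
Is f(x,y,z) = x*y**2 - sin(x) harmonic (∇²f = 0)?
No, ∇²f = 2*x + sin(x)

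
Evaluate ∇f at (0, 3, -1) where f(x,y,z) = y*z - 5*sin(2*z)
(0, -1, 3 - 10*cos(2))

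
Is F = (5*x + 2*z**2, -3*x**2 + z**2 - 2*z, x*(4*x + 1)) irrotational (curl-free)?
No, ∇×F = (2 - 2*z, -8*x + 4*z - 1, -6*x)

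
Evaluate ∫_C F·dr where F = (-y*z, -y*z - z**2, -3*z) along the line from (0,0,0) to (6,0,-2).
-6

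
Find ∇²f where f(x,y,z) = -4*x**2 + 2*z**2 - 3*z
-4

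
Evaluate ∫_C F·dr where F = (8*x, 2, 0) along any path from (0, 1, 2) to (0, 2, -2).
2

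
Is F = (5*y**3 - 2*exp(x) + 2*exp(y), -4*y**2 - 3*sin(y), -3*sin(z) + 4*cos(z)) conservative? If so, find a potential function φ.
No, ∇×F = (0, 0, -15*y**2 - 2*exp(y)) ≠ 0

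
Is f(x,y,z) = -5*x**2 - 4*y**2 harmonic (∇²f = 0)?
No, ∇²f = -18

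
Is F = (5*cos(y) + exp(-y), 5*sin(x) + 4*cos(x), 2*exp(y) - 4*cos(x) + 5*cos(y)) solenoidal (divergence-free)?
Yes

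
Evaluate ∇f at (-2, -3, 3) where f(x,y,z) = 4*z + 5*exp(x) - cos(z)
(5*exp(-2), 0, sin(3) + 4)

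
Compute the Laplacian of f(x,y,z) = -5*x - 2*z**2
-4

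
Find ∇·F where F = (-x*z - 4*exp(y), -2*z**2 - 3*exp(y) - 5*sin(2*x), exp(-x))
-z - 3*exp(y)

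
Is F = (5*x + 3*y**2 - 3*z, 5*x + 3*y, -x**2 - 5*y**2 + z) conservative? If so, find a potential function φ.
No, ∇×F = (-10*y, 2*x - 3, 5 - 6*y) ≠ 0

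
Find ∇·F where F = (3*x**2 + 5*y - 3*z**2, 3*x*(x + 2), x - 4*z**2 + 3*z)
6*x - 8*z + 3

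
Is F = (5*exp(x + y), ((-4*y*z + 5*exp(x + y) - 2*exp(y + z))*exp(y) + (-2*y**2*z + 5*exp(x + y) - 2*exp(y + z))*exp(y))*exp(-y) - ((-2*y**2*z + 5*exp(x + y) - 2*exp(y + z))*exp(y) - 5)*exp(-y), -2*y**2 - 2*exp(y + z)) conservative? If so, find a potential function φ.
Yes, F is conservative. φ = ((-2*y**2*z + 5*exp(x + y) - 2*exp(y + z))*exp(y) - 5)*exp(-y)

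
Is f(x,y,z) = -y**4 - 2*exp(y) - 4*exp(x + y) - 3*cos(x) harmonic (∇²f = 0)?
No, ∇²f = -12*y**2 - 2*exp(y) - 8*exp(x + y) + 3*cos(x)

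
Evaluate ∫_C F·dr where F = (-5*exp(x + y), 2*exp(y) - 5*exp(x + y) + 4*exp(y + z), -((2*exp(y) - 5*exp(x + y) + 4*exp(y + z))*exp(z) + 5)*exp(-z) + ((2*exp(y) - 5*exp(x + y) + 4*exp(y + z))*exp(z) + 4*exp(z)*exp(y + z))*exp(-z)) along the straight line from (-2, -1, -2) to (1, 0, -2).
-5*E - 2*exp(-1) + exp(-3) + 4*exp(-2) + 2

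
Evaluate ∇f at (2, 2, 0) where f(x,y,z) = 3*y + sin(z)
(0, 3, 1)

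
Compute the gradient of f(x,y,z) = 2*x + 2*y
(2, 2, 0)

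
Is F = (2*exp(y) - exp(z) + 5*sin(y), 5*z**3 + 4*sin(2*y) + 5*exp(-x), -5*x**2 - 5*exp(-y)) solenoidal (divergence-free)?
No, ∇·F = 8*cos(2*y)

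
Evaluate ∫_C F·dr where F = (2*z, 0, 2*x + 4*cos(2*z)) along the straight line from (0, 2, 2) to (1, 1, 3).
2*sin(6) - 2*sin(4) + 6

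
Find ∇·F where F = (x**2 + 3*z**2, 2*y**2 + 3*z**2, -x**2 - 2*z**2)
2*x + 4*y - 4*z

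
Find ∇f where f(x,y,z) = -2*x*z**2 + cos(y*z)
(-2*z**2, -z*sin(y*z), -4*x*z - y*sin(y*z))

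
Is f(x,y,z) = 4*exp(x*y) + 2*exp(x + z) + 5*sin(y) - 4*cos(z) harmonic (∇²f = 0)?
No, ∇²f = 4*x**2*exp(x*y) + 4*y**2*exp(x*y) + 4*exp(x + z) - 5*sin(y) + 4*cos(z)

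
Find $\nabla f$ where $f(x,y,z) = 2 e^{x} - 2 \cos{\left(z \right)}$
(2*exp(x), 0, 2*sin(z))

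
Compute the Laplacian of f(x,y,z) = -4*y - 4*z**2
-8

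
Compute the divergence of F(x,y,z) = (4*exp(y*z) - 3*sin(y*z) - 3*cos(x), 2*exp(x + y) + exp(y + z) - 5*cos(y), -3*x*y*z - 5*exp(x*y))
-3*x*y + 2*exp(x + y) + exp(y + z) + 3*sin(x) + 5*sin(y)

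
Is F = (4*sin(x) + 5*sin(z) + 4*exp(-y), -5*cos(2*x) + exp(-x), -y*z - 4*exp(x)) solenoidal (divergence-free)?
No, ∇·F = -y + 4*cos(x)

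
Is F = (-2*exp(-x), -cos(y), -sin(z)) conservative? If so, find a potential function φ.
Yes, F is conservative. φ = -sin(y) + cos(z) + 2*exp(-x)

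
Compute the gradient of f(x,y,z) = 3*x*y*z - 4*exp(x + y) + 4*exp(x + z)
(3*y*z - 4*exp(x + y) + 4*exp(x + z), 3*x*z - 4*exp(x + y), 3*x*y + 4*exp(x + z))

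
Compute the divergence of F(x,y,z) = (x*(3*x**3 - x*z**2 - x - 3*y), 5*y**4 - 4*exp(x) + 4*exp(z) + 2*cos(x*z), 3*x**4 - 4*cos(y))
12*x**3 - 2*x*z**2 - 2*x + 20*y**3 - 3*y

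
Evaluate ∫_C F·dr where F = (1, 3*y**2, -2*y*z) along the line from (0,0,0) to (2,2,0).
10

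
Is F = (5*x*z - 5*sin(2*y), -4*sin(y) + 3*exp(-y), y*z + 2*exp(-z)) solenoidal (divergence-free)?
No, ∇·F = y + 5*z - 4*cos(y) - 2*exp(-z) - 3*exp(-y)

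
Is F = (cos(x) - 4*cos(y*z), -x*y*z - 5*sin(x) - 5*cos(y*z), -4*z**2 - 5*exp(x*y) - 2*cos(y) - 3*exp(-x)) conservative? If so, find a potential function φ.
No, ∇×F = (x*y - 5*x*exp(x*y) - 5*y*sin(y*z) + 2*sin(y), 5*y*exp(x*y) + 4*y*sin(y*z) - 3*exp(-x), -y*z - 4*z*sin(y*z) - 5*cos(x)) ≠ 0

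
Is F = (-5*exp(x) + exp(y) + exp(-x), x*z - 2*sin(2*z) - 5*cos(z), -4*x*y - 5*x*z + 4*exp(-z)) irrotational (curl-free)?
No, ∇×F = (-5*x - 5*sin(z) + 4*cos(2*z), 4*y + 5*z, z - exp(y))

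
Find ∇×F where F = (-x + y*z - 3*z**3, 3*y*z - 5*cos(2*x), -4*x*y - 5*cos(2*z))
(-4*x - 3*y, 5*y - 9*z**2, -z + 10*sin(2*x))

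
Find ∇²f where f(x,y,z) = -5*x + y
0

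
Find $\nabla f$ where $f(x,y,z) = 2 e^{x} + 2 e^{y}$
(2*exp(x), 2*exp(y), 0)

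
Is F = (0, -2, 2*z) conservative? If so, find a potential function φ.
Yes, F is conservative. φ = -2*y + z**2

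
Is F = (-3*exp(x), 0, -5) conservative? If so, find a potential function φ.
Yes, F is conservative. φ = -5*z - 3*exp(x)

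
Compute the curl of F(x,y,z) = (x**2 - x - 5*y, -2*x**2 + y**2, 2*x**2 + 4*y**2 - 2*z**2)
(8*y, -4*x, 5 - 4*x)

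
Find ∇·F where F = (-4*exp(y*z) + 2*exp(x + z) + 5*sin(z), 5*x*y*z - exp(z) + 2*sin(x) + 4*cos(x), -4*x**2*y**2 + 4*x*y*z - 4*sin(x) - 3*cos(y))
4*x*y + 5*x*z + 2*exp(x + z)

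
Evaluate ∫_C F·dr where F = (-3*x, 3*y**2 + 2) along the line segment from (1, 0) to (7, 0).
-72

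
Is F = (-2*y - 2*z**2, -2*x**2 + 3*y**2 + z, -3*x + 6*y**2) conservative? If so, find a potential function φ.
No, ∇×F = (12*y - 1, 3 - 4*z, 2 - 4*x) ≠ 0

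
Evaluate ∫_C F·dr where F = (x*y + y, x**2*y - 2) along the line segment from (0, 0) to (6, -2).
10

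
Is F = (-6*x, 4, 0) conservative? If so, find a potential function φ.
Yes, F is conservative. φ = -3*x**2 + 4*y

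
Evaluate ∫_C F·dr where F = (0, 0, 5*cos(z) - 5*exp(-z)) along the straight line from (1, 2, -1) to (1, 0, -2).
-5*E - 5*sin(2) + 5*sin(1) + 5*exp(2)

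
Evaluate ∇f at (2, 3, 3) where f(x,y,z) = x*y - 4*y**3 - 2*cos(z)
(3, -106, 2*sin(3))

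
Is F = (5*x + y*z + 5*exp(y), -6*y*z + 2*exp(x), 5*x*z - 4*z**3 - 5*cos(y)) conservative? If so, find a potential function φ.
No, ∇×F = (6*y + 5*sin(y), y - 5*z, -z + 2*exp(x) - 5*exp(y)) ≠ 0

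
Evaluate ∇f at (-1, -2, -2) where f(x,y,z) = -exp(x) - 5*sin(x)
(-5*cos(1) - exp(-1), 0, 0)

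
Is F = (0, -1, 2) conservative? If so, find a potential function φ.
Yes, F is conservative. φ = -y + 2*z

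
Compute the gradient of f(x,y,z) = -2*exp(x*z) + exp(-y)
(-2*z*exp(x*z), -exp(-y), -2*x*exp(x*z))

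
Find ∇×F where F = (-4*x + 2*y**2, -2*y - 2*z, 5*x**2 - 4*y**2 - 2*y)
(-8*y, -10*x, -4*y)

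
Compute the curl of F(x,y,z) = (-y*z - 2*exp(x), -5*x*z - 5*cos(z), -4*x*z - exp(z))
(5*x - 5*sin(z), -y + 4*z, -4*z)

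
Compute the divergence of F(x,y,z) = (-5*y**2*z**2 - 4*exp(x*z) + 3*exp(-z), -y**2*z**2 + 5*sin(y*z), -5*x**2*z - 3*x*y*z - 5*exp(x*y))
-5*x**2 - 3*x*y - 2*y*z**2 - 4*z*exp(x*z) + 5*z*cos(y*z)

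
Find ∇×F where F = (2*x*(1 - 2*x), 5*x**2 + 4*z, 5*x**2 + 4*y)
(0, -10*x, 10*x)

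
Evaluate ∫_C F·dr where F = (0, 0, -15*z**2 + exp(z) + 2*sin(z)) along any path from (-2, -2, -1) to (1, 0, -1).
0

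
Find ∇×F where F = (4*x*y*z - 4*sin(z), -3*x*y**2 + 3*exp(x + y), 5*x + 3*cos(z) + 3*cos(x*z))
(0, 4*x*y + 3*z*sin(x*z) - 4*cos(z) - 5, -4*x*z - 3*y**2 + 3*exp(x + y))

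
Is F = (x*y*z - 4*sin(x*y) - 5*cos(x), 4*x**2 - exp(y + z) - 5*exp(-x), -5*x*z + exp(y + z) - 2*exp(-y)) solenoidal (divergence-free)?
No, ∇·F = -5*x + y*z - 4*y*cos(x*y) + 5*sin(x)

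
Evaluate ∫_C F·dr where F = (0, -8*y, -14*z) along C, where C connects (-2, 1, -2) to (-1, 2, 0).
16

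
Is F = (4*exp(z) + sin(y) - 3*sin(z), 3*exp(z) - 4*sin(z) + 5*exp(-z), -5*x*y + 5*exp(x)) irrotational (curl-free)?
No, ∇×F = (-5*x - 3*exp(z) + 4*cos(z) + 5*exp(-z), 5*y - 5*exp(x) + 4*exp(z) - 3*cos(z), -cos(y))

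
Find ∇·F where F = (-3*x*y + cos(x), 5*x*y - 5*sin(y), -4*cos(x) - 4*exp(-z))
5*x - 3*y - sin(x) - 5*cos(y) + 4*exp(-z)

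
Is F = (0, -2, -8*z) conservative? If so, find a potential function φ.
Yes, F is conservative. φ = -2*y - 4*z**2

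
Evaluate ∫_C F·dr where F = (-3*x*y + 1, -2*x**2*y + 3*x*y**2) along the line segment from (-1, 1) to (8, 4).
-1383/4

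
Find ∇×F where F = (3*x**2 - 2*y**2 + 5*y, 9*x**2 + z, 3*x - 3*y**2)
(-6*y - 1, -3, 18*x + 4*y - 5)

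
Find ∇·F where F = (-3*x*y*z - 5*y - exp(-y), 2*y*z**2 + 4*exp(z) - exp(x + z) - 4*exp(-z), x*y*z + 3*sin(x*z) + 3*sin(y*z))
x*y + 3*x*cos(x*z) - 3*y*z + 3*y*cos(y*z) + 2*z**2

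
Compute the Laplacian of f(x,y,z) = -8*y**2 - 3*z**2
-22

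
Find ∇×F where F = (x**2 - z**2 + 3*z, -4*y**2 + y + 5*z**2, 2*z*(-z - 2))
(-10*z, 3 - 2*z, 0)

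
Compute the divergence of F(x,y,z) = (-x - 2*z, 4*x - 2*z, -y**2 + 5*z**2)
10*z - 1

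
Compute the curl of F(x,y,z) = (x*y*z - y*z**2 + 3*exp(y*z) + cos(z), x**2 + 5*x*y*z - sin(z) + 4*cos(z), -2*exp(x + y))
(-5*x*y - 2*exp(x + y) + 4*sin(z) + cos(z), x*y - 2*y*z + 3*y*exp(y*z) + 2*exp(x + y) - sin(z), -x*z + 2*x + 5*y*z + z**2 - 3*z*exp(y*z))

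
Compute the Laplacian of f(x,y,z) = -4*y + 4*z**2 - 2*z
8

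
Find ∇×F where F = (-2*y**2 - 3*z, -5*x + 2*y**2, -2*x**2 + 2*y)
(2, 4*x - 3, 4*y - 5)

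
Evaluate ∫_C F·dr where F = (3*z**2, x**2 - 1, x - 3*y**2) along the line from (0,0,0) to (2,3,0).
1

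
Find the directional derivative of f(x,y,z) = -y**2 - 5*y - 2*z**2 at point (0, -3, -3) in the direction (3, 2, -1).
-5*sqrt(14)/7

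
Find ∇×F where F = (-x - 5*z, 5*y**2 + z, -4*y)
(-5, -5, 0)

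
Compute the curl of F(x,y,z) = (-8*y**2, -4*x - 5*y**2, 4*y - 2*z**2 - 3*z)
(4, 0, 16*y - 4)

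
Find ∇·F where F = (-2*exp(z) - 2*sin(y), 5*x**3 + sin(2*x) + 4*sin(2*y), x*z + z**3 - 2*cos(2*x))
x + 3*z**2 + 8*cos(2*y)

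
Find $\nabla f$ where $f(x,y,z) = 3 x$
(3, 0, 0)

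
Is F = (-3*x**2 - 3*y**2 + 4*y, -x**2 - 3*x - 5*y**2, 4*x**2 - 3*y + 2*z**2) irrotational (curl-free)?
No, ∇×F = (-3, -8*x, -2*x + 6*y - 7)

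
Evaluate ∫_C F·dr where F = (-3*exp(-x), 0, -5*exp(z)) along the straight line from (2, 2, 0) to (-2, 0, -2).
-8*exp(-2) + 5 + 3*exp(2)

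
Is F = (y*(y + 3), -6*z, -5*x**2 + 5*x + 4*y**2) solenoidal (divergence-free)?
Yes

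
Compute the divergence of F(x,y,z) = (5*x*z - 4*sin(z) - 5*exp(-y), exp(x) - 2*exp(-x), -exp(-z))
5*z + exp(-z)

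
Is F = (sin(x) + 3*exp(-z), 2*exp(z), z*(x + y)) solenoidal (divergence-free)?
No, ∇·F = x + y + cos(x)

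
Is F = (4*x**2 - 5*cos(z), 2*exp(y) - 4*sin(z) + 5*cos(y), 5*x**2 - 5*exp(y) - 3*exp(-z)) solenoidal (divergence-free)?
No, ∇·F = 8*x + 2*exp(y) - 5*sin(y) + 3*exp(-z)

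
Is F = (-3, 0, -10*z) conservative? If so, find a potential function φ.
Yes, F is conservative. φ = -3*x - 5*z**2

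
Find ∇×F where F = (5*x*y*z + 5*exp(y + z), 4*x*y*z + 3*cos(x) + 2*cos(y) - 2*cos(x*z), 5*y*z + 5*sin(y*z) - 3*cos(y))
(-4*x*y - 2*x*sin(x*z) + 5*z*cos(y*z) + 5*z + 3*sin(y), 5*x*y + 5*exp(y + z), -5*x*z + 4*y*z + 2*z*sin(x*z) - 5*exp(y + z) - 3*sin(x))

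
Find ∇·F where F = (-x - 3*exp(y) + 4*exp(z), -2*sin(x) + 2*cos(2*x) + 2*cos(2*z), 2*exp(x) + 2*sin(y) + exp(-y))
-1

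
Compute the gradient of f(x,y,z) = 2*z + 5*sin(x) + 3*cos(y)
(5*cos(x), -3*sin(y), 2)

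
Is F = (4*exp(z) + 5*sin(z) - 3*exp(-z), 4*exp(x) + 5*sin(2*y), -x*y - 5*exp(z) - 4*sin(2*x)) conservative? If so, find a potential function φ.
No, ∇×F = (-x, y + 8*cos(2*x) + 5*cos(z) + sinh(z) + 7*cosh(z), 4*exp(x)) ≠ 0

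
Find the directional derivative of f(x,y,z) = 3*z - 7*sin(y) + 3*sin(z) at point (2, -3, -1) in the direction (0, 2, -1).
-sqrt(5)*(14*cos(3) + 3*cos(1) + 3)/5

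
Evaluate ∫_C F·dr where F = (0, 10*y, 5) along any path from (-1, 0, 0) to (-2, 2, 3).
35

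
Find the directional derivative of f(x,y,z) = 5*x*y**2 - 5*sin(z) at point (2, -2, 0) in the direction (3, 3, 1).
-65*sqrt(19)/19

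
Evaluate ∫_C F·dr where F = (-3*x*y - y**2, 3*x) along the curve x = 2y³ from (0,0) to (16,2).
-23544/35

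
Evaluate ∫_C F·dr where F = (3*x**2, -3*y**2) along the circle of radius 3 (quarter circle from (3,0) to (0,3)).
-54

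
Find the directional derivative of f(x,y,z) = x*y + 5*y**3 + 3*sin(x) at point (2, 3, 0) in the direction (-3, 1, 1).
sqrt(11)*(128 - 9*cos(2))/11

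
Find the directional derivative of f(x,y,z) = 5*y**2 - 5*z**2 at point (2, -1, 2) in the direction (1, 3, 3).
-90*sqrt(19)/19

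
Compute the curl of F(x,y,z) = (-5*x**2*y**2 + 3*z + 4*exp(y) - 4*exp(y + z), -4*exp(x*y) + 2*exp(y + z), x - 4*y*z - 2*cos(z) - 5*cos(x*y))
(5*x*sin(x*y) - 4*z - 2*exp(y + z), -5*y*sin(x*y) - 4*exp(y + z) + 2, 10*x**2*y - 4*y*exp(x*y) - 4*exp(y) + 4*exp(y + z))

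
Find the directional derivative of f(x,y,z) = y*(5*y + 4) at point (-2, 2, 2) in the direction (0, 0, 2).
0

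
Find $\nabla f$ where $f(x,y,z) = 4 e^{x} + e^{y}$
(4*exp(x), exp(y), 0)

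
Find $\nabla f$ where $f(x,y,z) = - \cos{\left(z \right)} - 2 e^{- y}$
(0, 2*exp(-y), sin(z))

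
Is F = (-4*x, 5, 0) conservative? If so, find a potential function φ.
Yes, F is conservative. φ = -2*x**2 + 5*y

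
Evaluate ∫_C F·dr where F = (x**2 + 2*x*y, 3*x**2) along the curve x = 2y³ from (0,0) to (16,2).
42496/21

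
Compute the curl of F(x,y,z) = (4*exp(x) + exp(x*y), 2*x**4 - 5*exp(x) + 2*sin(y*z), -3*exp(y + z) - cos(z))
(-2*y*cos(y*z) - 3*exp(y + z), 0, 8*x**3 - x*exp(x*y) - 5*exp(x))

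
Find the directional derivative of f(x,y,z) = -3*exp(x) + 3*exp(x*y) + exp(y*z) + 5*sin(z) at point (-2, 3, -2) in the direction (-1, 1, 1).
sqrt(3)*(5*exp(6)*cos(2) - 14 + 3*exp(4))*exp(-6)/3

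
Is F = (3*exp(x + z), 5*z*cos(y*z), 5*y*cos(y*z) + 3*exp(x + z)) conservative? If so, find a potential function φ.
Yes, F is conservative. φ = 3*exp(x + z) + 5*sin(y*z)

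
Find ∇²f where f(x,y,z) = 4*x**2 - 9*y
8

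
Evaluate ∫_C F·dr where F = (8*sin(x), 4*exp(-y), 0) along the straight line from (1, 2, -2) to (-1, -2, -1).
-8*sinh(2)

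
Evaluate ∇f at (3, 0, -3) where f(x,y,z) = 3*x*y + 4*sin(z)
(0, 9, 4*cos(3))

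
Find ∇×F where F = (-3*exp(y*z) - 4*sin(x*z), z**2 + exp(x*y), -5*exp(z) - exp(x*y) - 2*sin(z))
(-x*exp(x*y) - 2*z, -4*x*cos(x*z) + y*exp(x*y) - 3*y*exp(y*z), y*exp(x*y) + 3*z*exp(y*z))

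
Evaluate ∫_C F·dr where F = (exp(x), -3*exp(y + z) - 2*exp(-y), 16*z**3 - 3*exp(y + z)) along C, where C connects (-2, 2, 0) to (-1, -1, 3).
-3*exp(-2) + exp(-1) + 2*E + 324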